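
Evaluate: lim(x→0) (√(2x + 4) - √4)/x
This is a standard limit.

Factor or rationalize the expression:
  lim(x→0) (√(2x + 4) - √4)/x = 1/2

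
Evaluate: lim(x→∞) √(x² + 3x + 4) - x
This is an ∞-∞ indeterminate form.

Combine fractions or rationalize to convert ∞-∞ to 0/0 form:
  lim(x→∞) √(x² + 3x + 4) - x = 3/2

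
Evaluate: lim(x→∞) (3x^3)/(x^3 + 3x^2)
This is an ∞/∞ indeterminate form.

Apply L'Hôpital's rule: differentiate numerator and denominator separately.
  f(x) = 3·x^3   ⇒   f'(x) = 9·x^2
  g(x) = x^3 + 3·x^2   ⇒   g'(x) = 3·x^2 + 6·x
  lim(x→∞) f'(x)/g'(x) = lim(x→∞) (9·x^2)/(3·x^2 + 6·x)
  = 3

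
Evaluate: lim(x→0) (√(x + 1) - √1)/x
This is a standard limit.

Factor or rationalize the expression:
  lim(x→0) (√(x + 1) - √1)/x = 1/2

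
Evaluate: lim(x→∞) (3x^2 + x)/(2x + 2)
This is an ∞/∞ indeterminate form.

Apply L'Hôpital's rule: differentiate numerator and denominator separately.
  f(x) = 3·x^2 + x   ⇒   f'(x) = 6·x + 1
  g(x) = 2·x + 2   ⇒   g'(x) = 2
  lim(x→∞) f'(x)/g'(x) = lim(x→∞) (6·x + 1)/(2)
  = ∞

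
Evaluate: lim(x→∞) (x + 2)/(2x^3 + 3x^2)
This is an ∞/∞ indeterminate form.

Apply L'Hôpital's rule: differentiate numerator and denominator separately.
  f(x) = x + 2   ⇒   f'(x) = 1
  g(x) = 2·x^3 + 3·x^2   ⇒   g'(x) = 6·x^2 + 6·x
  lim(x→∞) f'(x)/g'(x) = lim(x→∞) (1)/(6·x^2 + 6·x)
  = 0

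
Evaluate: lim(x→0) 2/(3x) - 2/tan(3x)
This is an ∞-∞ indeterminate form.

Combine fractions or rationalize to convert ∞-∞ to 0/0 form:
  lim(x→0) 2/(3x) - 2/tan(3x) = 0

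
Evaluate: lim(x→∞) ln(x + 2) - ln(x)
This is an ∞-∞ indeterminate form.

Combine fractions or rationalize to convert ∞-∞ to 0/0 form:
  lim(x→∞) ln(x + 2) - ln(x) = 0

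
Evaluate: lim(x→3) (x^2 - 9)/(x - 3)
This is a standard limit.

Factor or rationalize the expression:
  lim(x→3) (x^2 - 9)/(x - 3) = 6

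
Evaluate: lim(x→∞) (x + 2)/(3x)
This is an ∞/∞ indeterminate form.

Apply L'Hôpital's rule: differentiate numerator and denominator separately.
  f(x) = x + 2   ⇒   f'(x) = 1
  g(x) = 3·x   ⇒   g'(x) = 3
  lim(x→∞) f'(x)/g'(x) = lim(x→∞) (1)/(3)
  = 1/3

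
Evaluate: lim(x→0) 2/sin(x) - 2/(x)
This is an ∞-∞ indeterminate form.

Combine fractions or rationalize to convert ∞-∞ to 0/0 form:
  lim(x→0) 2/sin(x) - 2/(x) = 0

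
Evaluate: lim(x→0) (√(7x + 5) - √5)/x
This is a standard limit.

Factor or rationalize the expression:
  lim(x→0) (√(7x + 5) - √5)/x = 7·sqrt(5)/10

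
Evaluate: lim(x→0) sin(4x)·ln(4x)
This is a 0·∞ indeterminate form.

Rewrite 0·∞ as a quotient (0/0 or ∞/∞ form), then apply L'Hôpital's rule:
  lim(x→0) sin(4x)·ln(4x) = 0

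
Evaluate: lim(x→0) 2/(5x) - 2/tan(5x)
This is an ∞-∞ indeterminate form.

Combine fractions or rationalize to convert ∞-∞ to 0/0 form:
  lim(x→0) 2/(5x) - 2/tan(5x) = 0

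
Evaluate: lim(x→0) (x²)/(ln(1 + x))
This is a 0/0 indeterminate form.

Apply L'Hôpital's rule: differentiate numerator and denominator separately.
  f(x) = x^2   ⇒   f'(x) = 2·x
  g(x) = ln(x + 1)   ⇒   g'(x) = 1/(x + 1)
  lim(x→0) f'(x)/g'(x) = lim(x→0) (2·x)/(1/(x + 1))
  = 0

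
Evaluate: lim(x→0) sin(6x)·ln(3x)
This is a 0·∞ indeterminate form.

Rewrite 0·∞ as a quotient (0/0 or ∞/∞ form), then apply L'Hôpital's rule:
  lim(x→0) sin(6x)·ln(3x) = 0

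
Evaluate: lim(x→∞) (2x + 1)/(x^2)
This is an ∞/∞ indeterminate form.

Apply L'Hôpital's rule: differentiate numerator and denominator separately.
  f(x) = 2·x + 1   ⇒   f'(x) = 2
  g(x) = x^2   ⇒   g'(x) = 2·x
  lim(x→∞) f'(x)/g'(x) = lim(x→∞) (2)/(2·x)
  = 0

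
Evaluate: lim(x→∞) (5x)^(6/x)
This is an exponential indeterminate form.

For exponential indeterminate forms, take the natural log:
  Let L = lim(x→∞) (5x)^(6/x)
  Then ln(L) = lim(x→∞) [exponent × ln(base)]
  Evaluate using L'Hôpital or standard limits, then exponentiate.
  L = 1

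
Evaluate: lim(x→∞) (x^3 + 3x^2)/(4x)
This is an ∞/∞ indeterminate form.

Apply L'Hôpital's rule: differentiate numerator and denominator separately.
  f(x) = x^3 + 3·x^2   ⇒   f'(x) = 3·x^2 + 6·x
  g(x) = 4·x   ⇒   g'(x) = 4
  lim(x→∞) f'(x)/g'(x) = lim(x→∞) (3·x^2 + 6·x)/(4)
  = ∞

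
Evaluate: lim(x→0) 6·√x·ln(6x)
This is a 0·∞ indeterminate form.

Rewrite 0·∞ as a quotient (0/0 or ∞/∞ form), then apply L'Hôpital's rule:
  lim(x→0) 6·√x·ln(6x) = 0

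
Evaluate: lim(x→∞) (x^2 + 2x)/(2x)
This is an ∞/∞ indeterminate form.

Apply L'Hôpital's rule: differentiate numerator and denominator separately.
  f(x) = x^2 + 2·x   ⇒   f'(x) = 2·x + 2
  g(x) = 2·x   ⇒   g'(x) = 2
  lim(x→∞) f'(x)/g'(x) = lim(x→∞) (2·x + 2)/(2)
  = ∞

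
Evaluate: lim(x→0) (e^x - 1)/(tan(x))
This is a 0/0 indeterminate form.

Apply L'Hôpital's rule: differentiate numerator and denominator separately.
  f(x) = e^(x) - 1   ⇒   f'(x) = e^(x)
  g(x) = tan(x)   ⇒   g'(x) = tan(x)^2 + 1
  lim(x→0) f'(x)/g'(x) = lim(x→0) (e^(x))/(tan(x)^2 + 1)
  = 1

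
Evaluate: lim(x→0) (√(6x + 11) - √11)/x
This is a standard limit.

Factor or rationalize the expression:
  lim(x→0) (√(6x + 11) - √11)/x = 3·sqrt(11)/11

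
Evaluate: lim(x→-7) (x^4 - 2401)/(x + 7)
This is a standard limit.

Factor or rationalize the expression:
  lim(x→-7) (x^4 - 2401)/(x + 7) = -1372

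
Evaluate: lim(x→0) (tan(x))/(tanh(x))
This is a 0/0 indeterminate form.

Apply L'Hôpital's rule: differentiate numerator and denominator separately.
  f(x) = tan(x)   ⇒   f'(x) = tan(x)^2 + 1
  g(x) = tanh(x)   ⇒   g'(x) = 1 - tanh(x)^2
  lim(x→0) f'(x)/g'(x) = lim(x→0) (tan(x)^2 + 1)/(1 - tanh(x)^2)
  = 1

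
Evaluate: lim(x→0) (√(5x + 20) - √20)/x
This is a standard limit.

Factor or rationalize the expression:
  lim(x→0) (√(5x + 20) - √20)/x = sqrt(5)/4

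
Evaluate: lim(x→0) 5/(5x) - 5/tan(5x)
This is an ∞-∞ indeterminate form.

Combine fractions or rationalize to convert ∞-∞ to 0/0 form:
  lim(x→0) 5/(5x) - 5/tan(5x) = 0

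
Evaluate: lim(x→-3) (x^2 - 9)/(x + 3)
This is a standard limit.

Factor or rationalize the expression:
  lim(x→-3) (x^2 - 9)/(x + 3) = -6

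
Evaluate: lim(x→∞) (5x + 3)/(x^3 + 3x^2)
This is an ∞/∞ indeterminate form.

Apply L'Hôpital's rule: differentiate numerator and denominator separately.
  f(x) = 5·x + 3   ⇒   f'(x) = 5
  g(x) = x^3 + 3·x^2   ⇒   g'(x) = 3·x^2 + 6·x
  lim(x→∞) f'(x)/g'(x) = lim(x→∞) (5)/(3·x^2 + 6·x)
  = 0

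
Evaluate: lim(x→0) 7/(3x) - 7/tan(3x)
This is an ∞-∞ indeterminate form.

Combine fractions or rationalize to convert ∞-∞ to 0/0 form:
  lim(x→0) 7/(3x) - 7/tan(3x) = 0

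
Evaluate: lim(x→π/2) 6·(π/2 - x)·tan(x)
This is a 0·∞ indeterminate form.

Rewrite 0·∞ as a quotient (0/0 or ∞/∞ form), then apply L'Hôpital's rule:
  lim(x→π/2) 6·(π/2 - x)·tan(x) = 6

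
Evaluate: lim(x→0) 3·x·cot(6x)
This is a 0·∞ indeterminate form.

Rewrite 0·∞ as a quotient (0/0 or ∞/∞ form), then apply L'Hôpital's rule:
  lim(x→0) 3·x·cot(6x) = 1/2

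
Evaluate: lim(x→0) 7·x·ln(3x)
This is a 0·∞ indeterminate form.

Rewrite 0·∞ as a quotient (0/0 or ∞/∞ form), then apply L'Hôpital's rule:
  lim(x→0) 7·x·ln(3x) = 0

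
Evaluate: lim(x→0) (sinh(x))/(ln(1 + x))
This is a 0/0 indeterminate form.

Apply L'Hôpital's rule: differentiate numerator and denominator separately.
  f(x) = sinh(x)   ⇒   f'(x) = cosh(x)
  g(x) = ln(x + 1)   ⇒   g'(x) = 1/(x + 1)
  lim(x→0) f'(x)/g'(x) = lim(x→0) (cosh(x))/(1/(x + 1))
  = 1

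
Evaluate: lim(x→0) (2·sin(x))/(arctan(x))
This is a 0/0 indeterminate form.

Apply L'Hôpital's rule: differentiate numerator and denominator separately.
  f(x) = 2·sin(x)   ⇒   f'(x) = 2·cos(x)
  g(x) = atan(x)   ⇒   g'(x) = 1/(x^2 + 1)
  lim(x→0) f'(x)/g'(x) = lim(x→0) (2·cos(x))/(1/(x^2 + 1))
  = 2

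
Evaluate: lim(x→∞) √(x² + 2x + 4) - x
This is an ∞-∞ indeterminate form.

Combine fractions or rationalize to convert ∞-∞ to 0/0 form:
  lim(x→∞) √(x² + 2x + 4) - x = 1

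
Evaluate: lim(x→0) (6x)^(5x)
This is an exponential indeterminate form.

For exponential indeterminate forms, take the natural log:
  Let L = lim(x→0) (6x)^(5x)
  Then ln(L) = lim(x→0) [exponent × ln(base)]
  Evaluate using L'Hôpital or standard limits, then exponentiate.
  L = 1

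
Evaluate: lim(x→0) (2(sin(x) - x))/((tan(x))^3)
This is a 0/0 indeterminate form.

Apply L'Hôpital's rule: differentiate numerator and denominator separately.
  f(x) = -2·x + 2·sin(x)   ⇒   f'(x) = 2·cos(x) - 2
  g(x) = tan(x)^3   ⇒   g'(x) = (3·tan(x)^2 + 3)·tan(x)^2
  lim(x→0) f'(x)/g'(x) = lim(x→0) (2·cos(x) - 2)/((3·tan(x)^2 + 3)·tan(x)^2)
  = -1/3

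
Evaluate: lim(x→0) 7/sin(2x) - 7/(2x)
This is an ∞-∞ indeterminate form.

Combine fractions or rationalize to convert ∞-∞ to 0/0 form:
  lim(x→0) 7/sin(2x) - 7/(2x) = 0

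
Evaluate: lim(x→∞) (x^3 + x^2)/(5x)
This is an ∞/∞ indeterminate form.

Apply L'Hôpital's rule: differentiate numerator and denominator separately.
  f(x) = x^3 + x^2   ⇒   f'(x) = 3·x^2 + 2·x
  g(x) = 5·x   ⇒   g'(x) = 5
  lim(x→∞) f'(x)/g'(x) = lim(x→∞) (3·x^2 + 2·x)/(5)
  = ∞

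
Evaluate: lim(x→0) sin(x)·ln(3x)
This is a 0·∞ indeterminate form.

Rewrite 0·∞ as a quotient (0/0 or ∞/∞ form), then apply L'Hôpital's rule:
  lim(x→0) sin(x)·ln(3x) = 0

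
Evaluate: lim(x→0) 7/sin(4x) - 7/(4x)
This is an ∞-∞ indeterminate form.

Combine fractions or rationalize to convert ∞-∞ to 0/0 form:
  lim(x→0) 7/sin(4x) - 7/(4x) = 0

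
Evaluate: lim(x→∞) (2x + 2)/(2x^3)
This is an ∞/∞ indeterminate form.

Apply L'Hôpital's rule: differentiate numerator and denominator separately.
  f(x) = 2·x + 2   ⇒   f'(x) = 2
  g(x) = 2·x^3   ⇒   g'(x) = 6·x^2
  lim(x→∞) f'(x)/g'(x) = lim(x→∞) (2)/(6·x^2)
  = 0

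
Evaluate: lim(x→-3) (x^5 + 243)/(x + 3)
This is a standard limit.

Factor or rationalize the expression:
  lim(x→-3) (x^5 + 243)/(x + 3) = 405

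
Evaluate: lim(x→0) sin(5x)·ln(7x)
This is a 0·∞ indeterminate form.

Rewrite 0·∞ as a quotient (0/0 or ∞/∞ form), then apply L'Hôpital's rule:
  lim(x→0) sin(5x)·ln(7x) = 0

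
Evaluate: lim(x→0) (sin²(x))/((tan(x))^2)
This is a 0/0 indeterminate form.

Apply L'Hôpital's rule: differentiate numerator and denominator separately.
  f(x) = sin(x)^2   ⇒   f'(x) = 2·sin(x)·cos(x)
  g(x) = tan(x)^2   ⇒   g'(x) = (2·tan(x)^2 + 2)·tan(x)
  lim(x→0) f'(x)/g'(x) = lim(x→0) (2·sin(x)·cos(x))/((2·tan(x)^2 + 2)·tan(x))
  = 1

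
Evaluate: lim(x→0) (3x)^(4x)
This is an exponential indeterminate form.

For exponential indeterminate forms, take the natural log:
  Let L = lim(x→0) (3x)^(4x)
  Then ln(L) = lim(x→0) [exponent × ln(base)]
  Evaluate using L'Hôpital or standard limits, then exponentiate.
  L = 1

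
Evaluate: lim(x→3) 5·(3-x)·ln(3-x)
This is a 0·∞ indeterminate form.

Rewrite 0·∞ as a quotient (0/0 or ∞/∞ form), then apply L'Hôpital's rule:
  lim(x→3) 5·(3-x)·ln(3-x) = 0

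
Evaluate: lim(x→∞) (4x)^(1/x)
This is an exponential indeterminate form.

For exponential indeterminate forms, take the natural log:
  Let L = lim(x→∞) (4x)^(1/x)
  Then ln(L) = lim(x→∞) [exponent × ln(base)]
  Evaluate using L'Hôpital or standard limits, then exponentiate.
  L = 1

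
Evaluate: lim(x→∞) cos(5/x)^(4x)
This is an exponential indeterminate form.

For exponential indeterminate forms, take the natural log:
  Let L = lim(x→∞) cos(5/x)^(4x)
  Then ln(L) = lim(x→∞) [exponent × ln(base)]
  Evaluate using L'Hôpital or standard limits, then exponentiate.
  L = 1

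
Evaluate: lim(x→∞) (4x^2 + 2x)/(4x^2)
This is an ∞/∞ indeterminate form.

Apply L'Hôpital's rule: differentiate numerator and denominator separately.
  f(x) = 4·x^2 + 2·x   ⇒   f'(x) = 8·x + 2
  g(x) = 4·x^2   ⇒   g'(x) = 8·x
  lim(x→∞) f'(x)/g'(x) = lim(x→∞) (8·x + 2)/(8·x)
  = 1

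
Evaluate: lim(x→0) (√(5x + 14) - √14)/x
This is a standard limit.

Factor or rationalize the expression:
  lim(x→0) (√(5x + 14) - √14)/x = 5·sqrt(14)/28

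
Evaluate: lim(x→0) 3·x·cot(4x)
This is a 0·∞ indeterminate form.

Rewrite 0·∞ as a quotient (0/0 or ∞/∞ form), then apply L'Hôpital's rule:
  lim(x→0) 3·x·cot(4x) = 3/4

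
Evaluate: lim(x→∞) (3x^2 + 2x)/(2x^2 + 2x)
This is an ∞/∞ indeterminate form.

Apply L'Hôpital's rule: differentiate numerator and denominator separately.
  f(x) = 3·x^2 + 2·x   ⇒   f'(x) = 6·x + 2
  g(x) = 2·x^2 + 2·x   ⇒   g'(x) = 4·x + 2
  lim(x→∞) f'(x)/g'(x) = lim(x→∞) (6·x + 2)/(4·x + 2)
  = 3/2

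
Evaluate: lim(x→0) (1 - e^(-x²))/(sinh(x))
This is a 0/0 indeterminate form.

Apply L'Hôpital's rule: differentiate numerator and denominator separately.
  f(x) = 1 - e^(-x^2)   ⇒   f'(x) = 2·x·e^(-x^2)
  g(x) = sinh(x)   ⇒   g'(x) = cosh(x)
  lim(x→0) f'(x)/g'(x) = lim(x→0) (2·x·e^(-x^2))/(cosh(x))
  = 0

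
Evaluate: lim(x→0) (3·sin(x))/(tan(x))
This is a 0/0 indeterminate form.

Apply L'Hôpital's rule: differentiate numerator and denominator separately.
  f(x) = 3·sin(x)   ⇒   f'(x) = 3·cos(x)
  g(x) = tan(x)   ⇒   g'(x) = tan(x)^2 + 1
  lim(x→0) f'(x)/g'(x) = lim(x→0) (3·cos(x))/(tan(x)^2 + 1)
  = 3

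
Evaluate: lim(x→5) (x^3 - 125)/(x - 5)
This is a standard limit.

Factor or rationalize the expression:
  lim(x→5) (x^3 - 125)/(x - 5) = 75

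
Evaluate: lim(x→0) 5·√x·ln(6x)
This is a 0·∞ indeterminate form.

Rewrite 0·∞ as a quotient (0/0 or ∞/∞ form), then apply L'Hôpital's rule:
  lim(x→0) 5·√x·ln(6x) = 0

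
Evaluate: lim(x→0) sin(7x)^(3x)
This is an exponential indeterminate form.

For exponential indeterminate forms, take the natural log:
  Let L = lim(x→0) sin(7x)^(3x)
  Then ln(L) = lim(x→0) [exponent × ln(base)]
  Evaluate using L'Hôpital or standard limits, then exponentiate.
  L = 1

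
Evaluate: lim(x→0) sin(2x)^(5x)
This is an exponential indeterminate form.

For exponential indeterminate forms, take the natural log:
  Let L = lim(x→0) sin(2x)^(5x)
  Then ln(L) = lim(x→0) [exponent × ln(base)]
  Evaluate using L'Hôpital or standard limits, then exponentiate.
  L = 1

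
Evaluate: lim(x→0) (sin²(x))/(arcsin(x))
This is a 0/0 indeterminate form.

Apply L'Hôpital's rule: differentiate numerator and denominator separately.
  f(x) = sin(x)^2   ⇒   f'(x) = 2·sin(x)·cos(x)
  g(x) = asin(x)   ⇒   g'(x) = 1/sqrt(1 - x^2)
  lim(x→0) f'(x)/g'(x) = lim(x→0) (2·sin(x)·cos(x))/(1/sqrt(1 - x^2))
  = 0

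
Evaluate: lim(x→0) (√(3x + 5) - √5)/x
This is a standard limit.

Factor or rationalize the expression:
  lim(x→0) (√(3x + 5) - √5)/x = 3·sqrt(5)/10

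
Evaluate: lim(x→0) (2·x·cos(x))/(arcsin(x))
This is a 0/0 indeterminate form.

Apply L'Hôpital's rule: differentiate numerator and denominator separately.
  f(x) = 2·x·cos(x)   ⇒   f'(x) = -2·x·sin(x) + 2·cos(x)
  g(x) = asin(x)   ⇒   g'(x) = 1/sqrt(1 - x^2)
  lim(x→0) f'(x)/g'(x) = lim(x→0) (-2·x·sin(x) + 2·cos(x))/(1/sqrt(1 - x^2))
  = 2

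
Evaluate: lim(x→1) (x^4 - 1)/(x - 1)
This is a standard limit.

Factor or rationalize the expression:
  lim(x→1) (x^4 - 1)/(x - 1) = 4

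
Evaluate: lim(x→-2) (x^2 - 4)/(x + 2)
This is a standard limit.

Factor or rationalize the expression:
  lim(x→-2) (x^2 - 4)/(x + 2) = -4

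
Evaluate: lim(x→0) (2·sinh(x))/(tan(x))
This is a 0/0 indeterminate form.

Apply L'Hôpital's rule: differentiate numerator and denominator separately.
  f(x) = 2·sinh(x)   ⇒   f'(x) = 2·cosh(x)
  g(x) = tan(x)   ⇒   g'(x) = tan(x)^2 + 1
  lim(x→0) f'(x)/g'(x) = lim(x→0) (2·cosh(x))/(tan(x)^2 + 1)
  = 2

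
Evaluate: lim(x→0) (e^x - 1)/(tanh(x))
This is a 0/0 indeterminate form.

Apply L'Hôpital's rule: differentiate numerator and denominator separately.
  f(x) = e^(x) - 1   ⇒   f'(x) = e^(x)
  g(x) = tanh(x)   ⇒   g'(x) = 1 - tanh(x)^2
  lim(x→0) f'(x)/g'(x) = lim(x→0) (e^(x))/(1 - tanh(x)^2)
  = 1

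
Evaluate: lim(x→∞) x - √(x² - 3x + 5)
This is an ∞-∞ indeterminate form.

Combine fractions or rationalize to convert ∞-∞ to 0/0 form:
  lim(x→∞) x - √(x² - 3x + 5) = 3/2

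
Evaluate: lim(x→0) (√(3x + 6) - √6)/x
This is a standard limit.

Factor or rationalize the expression:
  lim(x→0) (√(3x + 6) - √6)/x = sqrt(6)/4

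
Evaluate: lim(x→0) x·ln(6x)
This is a 0·∞ indeterminate form.

Rewrite 0·∞ as a quotient (0/0 or ∞/∞ form), then apply L'Hôpital's rule:
  lim(x→0) x·ln(6x) = 0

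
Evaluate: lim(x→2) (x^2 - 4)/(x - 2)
This is a standard limit.

Factor or rationalize the expression:
  lim(x→2) (x^2 - 4)/(x - 2) = 4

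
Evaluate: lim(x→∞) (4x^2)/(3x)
This is an ∞/∞ indeterminate form.

Apply L'Hôpital's rule: differentiate numerator and denominator separately.
  f(x) = 4·x^2   ⇒   f'(x) = 8·x
  g(x) = 3·x   ⇒   g'(x) = 3
  lim(x→∞) f'(x)/g'(x) = lim(x→∞) (8·x)/(3)
  = ∞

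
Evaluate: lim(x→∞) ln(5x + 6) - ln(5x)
This is an ∞-∞ indeterminate form.

Combine fractions or rationalize to convert ∞-∞ to 0/0 form:
  lim(x→∞) ln(5x + 6) - ln(5x) = 0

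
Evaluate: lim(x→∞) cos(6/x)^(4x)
This is an exponential indeterminate form.

For exponential indeterminate forms, take the natural log:
  Let L = lim(x→∞) cos(6/x)^(4x)
  Then ln(L) = lim(x→∞) [exponent × ln(base)]
  Evaluate using L'Hôpital or standard limits, then exponentiate.
  L = 1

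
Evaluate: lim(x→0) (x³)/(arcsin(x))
This is a 0/0 indeterminate form.

Apply L'Hôpital's rule: differentiate numerator and denominator separately.
  f(x) = x^3   ⇒   f'(x) = 3·x^2
  g(x) = asin(x)   ⇒   g'(x) = 1/sqrt(1 - x^2)
  lim(x→0) f'(x)/g'(x) = lim(x→0) (3·x^2)/(1/sqrt(1 - x^2))
  = 0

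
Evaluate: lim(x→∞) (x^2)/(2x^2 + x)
This is an ∞/∞ indeterminate form.

Apply L'Hôpital's rule: differentiate numerator and denominator separately.
  f(x) = x^2   ⇒   f'(x) = 2·x
  g(x) = 2·x^2 + x   ⇒   g'(x) = 4·x + 1
  lim(x→∞) f'(x)/g'(x) = lim(x→∞) (2·x)/(4·x + 1)
  = 1/2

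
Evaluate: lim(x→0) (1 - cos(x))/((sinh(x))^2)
This is a 0/0 indeterminate form.

Apply L'Hôpital's rule: differentiate numerator and denominator separately.
  f(x) = 1 - cos(x)   ⇒   f'(x) = sin(x)
  g(x) = sinh(x)^2   ⇒   g'(x) = 2·sinh(x)·cosh(x)
  lim(x→0) f'(x)/g'(x) = lim(x→0) (sin(x))/(2·sinh(x)·cosh(x))
  = 1/2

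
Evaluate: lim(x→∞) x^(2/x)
This is an exponential indeterminate form.

For exponential indeterminate forms, take the natural log:
  Let L = lim(x→∞) x^(2/x)
  Then ln(L) = lim(x→∞) [exponent × ln(base)]
  Evaluate using L'Hôpital or standard limits, then exponentiate.
  L = 1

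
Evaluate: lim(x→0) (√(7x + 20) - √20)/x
This is a standard limit.

Factor or rationalize the expression:
  lim(x→0) (√(7x + 20) - √20)/x = 7·sqrt(5)/20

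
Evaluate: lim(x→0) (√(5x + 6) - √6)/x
This is a standard limit.

Factor or rationalize the expression:
  lim(x→0) (√(5x + 6) - √6)/x = 5·sqrt(6)/12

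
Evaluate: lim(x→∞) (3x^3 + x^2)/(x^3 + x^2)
This is an ∞/∞ indeterminate form.

Apply L'Hôpital's rule: differentiate numerator and denominator separately.
  f(x) = 3·x^3 + x^2   ⇒   f'(x) = 9·x^2 + 2·x
  g(x) = x^3 + x^2   ⇒   g'(x) = 3·x^2 + 2·x
  lim(x→∞) f'(x)/g'(x) = lim(x→∞) (9·x^2 + 2·x)/(3·x^2 + 2·x)
  = 3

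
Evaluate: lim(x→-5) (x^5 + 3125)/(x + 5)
This is a standard limit.

Factor or rationalize the expression:
  lim(x→-5) (x^5 + 3125)/(x + 5) = 3125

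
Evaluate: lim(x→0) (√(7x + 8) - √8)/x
This is a standard limit.

Factor or rationalize the expression:
  lim(x→0) (√(7x + 8) - √8)/x = 7·sqrt(2)/8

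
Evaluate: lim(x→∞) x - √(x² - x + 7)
This is an ∞-∞ indeterminate form.

Combine fractions or rationalize to convert ∞-∞ to 0/0 form:
  lim(x→∞) x - √(x² - x + 7) = 1/2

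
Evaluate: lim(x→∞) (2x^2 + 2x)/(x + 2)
This is an ∞/∞ indeterminate form.

Apply L'Hôpital's rule: differentiate numerator and denominator separately.
  f(x) = 2·x^2 + 2·x   ⇒   f'(x) = 4·x + 2
  g(x) = x + 2   ⇒   g'(x) = 1
  lim(x→∞) f'(x)/g'(x) = lim(x→∞) (4·x + 2)/(1)
  = ∞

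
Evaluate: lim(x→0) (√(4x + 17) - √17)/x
This is a standard limit.

Factor or rationalize the expression:
  lim(x→0) (√(4x + 17) - √17)/x = 2·sqrt(17)/17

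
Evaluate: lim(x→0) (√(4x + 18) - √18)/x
This is a standard limit.

Factor or rationalize the expression:
  lim(x→0) (√(4x + 18) - √18)/x = sqrt(2)/3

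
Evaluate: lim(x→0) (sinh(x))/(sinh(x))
This is a 0/0 indeterminate form.

Apply L'Hôpital's rule: differentiate numerator and denominator separately.
  f(x) = sinh(x)   ⇒   f'(x) = cosh(x)
  g(x) = sinh(x)   ⇒   g'(x) = cosh(x)
  lim(x→0) f'(x)/g'(x) = lim(x→0) (cosh(x))/(cosh(x))
  = 1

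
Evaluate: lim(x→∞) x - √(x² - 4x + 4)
This is an ∞-∞ indeterminate form.

Combine fractions or rationalize to convert ∞-∞ to 0/0 form:
  lim(x→∞) x - √(x² - 4x + 4) = 2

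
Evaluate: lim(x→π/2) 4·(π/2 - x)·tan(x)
This is a 0·∞ indeterminate form.

Rewrite 0·∞ as a quotient (0/0 or ∞/∞ form), then apply L'Hôpital's rule:
  lim(x→π/2) 4·(π/2 - x)·tan(x) = 4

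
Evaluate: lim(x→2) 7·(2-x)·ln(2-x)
This is a 0·∞ indeterminate form.

Rewrite 0·∞ as a quotient (0/0 or ∞/∞ form), then apply L'Hôpital's rule:
  lim(x→2) 7·(2-x)·ln(2-x) = 0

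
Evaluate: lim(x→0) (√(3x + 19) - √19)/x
This is a standard limit.

Factor or rationalize the expression:
  lim(x→0) (√(3x + 19) - √19)/x = 3·sqrt(19)/38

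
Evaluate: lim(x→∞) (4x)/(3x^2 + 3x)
This is an ∞/∞ indeterminate form.

Apply L'Hôpital's rule: differentiate numerator and denominator separately.
  f(x) = 4·x   ⇒   f'(x) = 4
  g(x) = 3·x^2 + 3·x   ⇒   g'(x) = 6·x + 3
  lim(x→∞) f'(x)/g'(x) = lim(x→∞) (4)/(6·x + 3)
  = 0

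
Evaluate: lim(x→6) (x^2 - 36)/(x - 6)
This is a standard limit.

Factor or rationalize the expression:
  lim(x→6) (x^2 - 36)/(x - 6) = 12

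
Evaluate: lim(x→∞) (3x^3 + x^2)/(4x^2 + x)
This is an ∞/∞ indeterminate form.

Apply L'Hôpital's rule: differentiate numerator and denominator separately.
  f(x) = 3·x^3 + x^2   ⇒   f'(x) = 9·x^2 + 2·x
  g(x) = 4·x^2 + x   ⇒   g'(x) = 8·x + 1
  lim(x→∞) f'(x)/g'(x) = lim(x→∞) (9·x^2 + 2·x)/(8·x + 1)
  = ∞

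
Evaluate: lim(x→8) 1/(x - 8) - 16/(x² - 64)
This is an ∞-∞ indeterminate form.

Combine fractions or rationalize to convert ∞-∞ to 0/0 form:
  lim(x→8) 1/(x - 8) - 16/(x² - 64) = 1/16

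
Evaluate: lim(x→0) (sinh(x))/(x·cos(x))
This is a 0/0 indeterminate form.

Apply L'Hôpital's rule: differentiate numerator and denominator separately.
  f(x) = sinh(x)   ⇒   f'(x) = cosh(x)
  g(x) = x·cos(x)   ⇒   g'(x) = -x·sin(x) + cos(x)
  lim(x→0) f'(x)/g'(x) = lim(x→0) (cosh(x))/(-x·sin(x) + cos(x))
  = 1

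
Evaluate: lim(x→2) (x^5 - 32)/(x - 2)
This is a standard limit.

Factor or rationalize the expression:
  lim(x→2) (x^5 - 32)/(x - 2) = 80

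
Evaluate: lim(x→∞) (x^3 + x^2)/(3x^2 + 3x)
This is an ∞/∞ indeterminate form.

Apply L'Hôpital's rule: differentiate numerator and denominator separately.
  f(x) = x^3 + x^2   ⇒   f'(x) = 3·x^2 + 2·x
  g(x) = 3·x^2 + 3·x   ⇒   g'(x) = 6·x + 3
  lim(x→∞) f'(x)/g'(x) = lim(x→∞) (3·x^2 + 2·x)/(6·x + 3)
  = ∞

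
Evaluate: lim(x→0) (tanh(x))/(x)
This is a 0/0 indeterminate form.

Apply L'Hôpital's rule: differentiate numerator and denominator separately.
  f(x) = tanh(x)   ⇒   f'(x) = 1 - tanh(x)^2
  g(x) = x   ⇒   g'(x) = 1
  lim(x→0) f'(x)/g'(x) = lim(x→0) (1 - tanh(x)^2)/(1)
  = 1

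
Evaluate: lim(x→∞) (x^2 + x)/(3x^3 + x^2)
This is an ∞/∞ indeterminate form.

Apply L'Hôpital's rule: differentiate numerator and denominator separately.
  f(x) = x^2 + x   ⇒   f'(x) = 2·x + 1
  g(x) = 3·x^3 + x^2   ⇒   g'(x) = 9·x^2 + 2·x
  lim(x→∞) f'(x)/g'(x) = lim(x→∞) (2·x + 1)/(9·x^2 + 2·x)
  = 0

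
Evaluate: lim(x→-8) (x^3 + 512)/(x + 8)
This is a standard limit.

Factor or rationalize the expression:
  lim(x→-8) (x^3 + 512)/(x + 8) = 192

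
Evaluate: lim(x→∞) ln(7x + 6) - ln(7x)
This is an ∞-∞ indeterminate form.

Combine fractions or rationalize to convert ∞-∞ to 0/0 form:
  lim(x→∞) ln(7x + 6) - ln(7x) = 0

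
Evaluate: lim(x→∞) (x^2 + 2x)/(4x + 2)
This is an ∞/∞ indeterminate form.

Apply L'Hôpital's rule: differentiate numerator and denominator separately.
  f(x) = x^2 + 2·x   ⇒   f'(x) = 2·x + 2
  g(x) = 4·x + 2   ⇒   g'(x) = 4
  lim(x→∞) f'(x)/g'(x) = lim(x→∞) (2·x + 2)/(4)
  = ∞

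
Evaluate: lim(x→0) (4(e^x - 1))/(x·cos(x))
This is a 0/0 indeterminate form.

Apply L'Hôpital's rule: differentiate numerator and denominator separately.
  f(x) = 4·e^(x) - 4   ⇒   f'(x) = 4·e^(x)
  g(x) = x·cos(x)   ⇒   g'(x) = -x·sin(x) + cos(x)
  lim(x→0) f'(x)/g'(x) = lim(x→0) (4·e^(x))/(-x·sin(x) + cos(x))
  = 4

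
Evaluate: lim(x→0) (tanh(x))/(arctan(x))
This is a 0/0 indeterminate form.

Apply L'Hôpital's rule: differentiate numerator and denominator separately.
  f(x) = tanh(x)   ⇒   f'(x) = 1 - tanh(x)^2
  g(x) = atan(x)   ⇒   g'(x) = 1/(x^2 + 1)
  lim(x→0) f'(x)/g'(x) = lim(x→0) (1 - tanh(x)^2)/(1/(x^2 + 1))
  = 1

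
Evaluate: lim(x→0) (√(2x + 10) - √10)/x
This is a standard limit.

Factor or rationalize the expression:
  lim(x→0) (√(2x + 10) - √10)/x = sqrt(10)/10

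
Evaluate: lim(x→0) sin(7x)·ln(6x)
This is a 0·∞ indeterminate form.

Rewrite 0·∞ as a quotient (0/0 or ∞/∞ form), then apply L'Hôpital's rule:
  lim(x→0) sin(7x)·ln(6x) = 0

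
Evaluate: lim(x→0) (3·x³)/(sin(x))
This is a 0/0 indeterminate form.

Apply L'Hôpital's rule: differentiate numerator and denominator separately.
  f(x) = 3·x^3   ⇒   f'(x) = 9·x^2
  g(x) = sin(x)   ⇒   g'(x) = cos(x)
  lim(x→0) f'(x)/g'(x) = lim(x→0) (9·x^2)/(cos(x))
  = 0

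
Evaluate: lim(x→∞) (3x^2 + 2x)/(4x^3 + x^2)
This is an ∞/∞ indeterminate form.

Apply L'Hôpital's rule: differentiate numerator and denominator separately.
  f(x) = 3·x^2 + 2·x   ⇒   f'(x) = 6·x + 2
  g(x) = 4·x^3 + x^2   ⇒   g'(x) = 12·x^2 + 2·x
  lim(x→∞) f'(x)/g'(x) = lim(x→∞) (6·x + 2)/(12·x^2 + 2·x)
  = 0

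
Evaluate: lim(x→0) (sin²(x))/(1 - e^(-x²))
This is a 0/0 indeterminate form.

Apply L'Hôpital's rule: differentiate numerator and denominator separately.
  f(x) = sin(x)^2   ⇒   f'(x) = 2·sin(x)·cos(x)
  g(x) = 1 - e^(-x^2)   ⇒   g'(x) = 2·x·e^(-x^2)
  lim(x→0) f'(x)/g'(x) = lim(x→0) (2·sin(x)·cos(x))/(2·x·e^(-x^2))
  = 1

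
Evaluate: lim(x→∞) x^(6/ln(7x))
This is an exponential indeterminate form.

For exponential indeterminate forms, take the natural log:
  Let L = lim(x→∞) x^(6/ln(7x))
  Then ln(L) = lim(x→∞) [exponent × ln(base)]
  Evaluate using L'Hôpital or standard limits, then exponentiate.
  L = e^(6)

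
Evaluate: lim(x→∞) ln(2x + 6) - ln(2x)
This is an ∞-∞ indeterminate form.

Combine fractions or rationalize to convert ∞-∞ to 0/0 form:
  lim(x→∞) ln(2x + 6) - ln(2x) = 0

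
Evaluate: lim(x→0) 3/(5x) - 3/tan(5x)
This is an ∞-∞ indeterminate form.

Combine fractions or rationalize to convert ∞-∞ to 0/0 form:
  lim(x→0) 3/(5x) - 3/tan(5x) = 0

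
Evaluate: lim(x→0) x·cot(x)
This is a 0·∞ indeterminate form.

Rewrite 0·∞ as a quotient (0/0 or ∞/∞ form), then apply L'Hôpital's rule:
  lim(x→0) x·cot(x) = 1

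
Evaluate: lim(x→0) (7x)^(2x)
This is an exponential indeterminate form.

For exponential indeterminate forms, take the natural log:
  Let L = lim(x→0) (7x)^(2x)
  Then ln(L) = lim(x→0) [exponent × ln(base)]
  Evaluate using L'Hôpital or standard limits, then exponentiate.
  L = 1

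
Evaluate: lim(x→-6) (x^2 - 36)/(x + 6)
This is a standard limit.

Factor or rationalize the expression:
  lim(x→-6) (x^2 - 36)/(x + 6) = -12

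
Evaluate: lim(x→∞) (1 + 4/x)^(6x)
This is an exponential indeterminate form.

For exponential indeterminate forms, take the natural log:
  Let L = lim(x→∞) (1 + 4/x)^(6x)
  Then ln(L) = lim(x→∞) [exponent × ln(base)]
  Evaluate using L'Hôpital or standard limits, then exponentiate.
  L = e^(24)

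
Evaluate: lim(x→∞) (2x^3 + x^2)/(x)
This is an ∞/∞ indeterminate form.

Apply L'Hôpital's rule: differentiate numerator and denominator separately.
  f(x) = 2·x^3 + x^2   ⇒   f'(x) = 6·x^2 + 2·x
  g(x) = x   ⇒   g'(x) = 1
  lim(x→∞) f'(x)/g'(x) = lim(x→∞) (6·x^2 + 2·x)/(1)
  = ∞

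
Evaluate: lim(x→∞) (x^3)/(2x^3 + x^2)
This is an ∞/∞ indeterminate form.

Apply L'Hôpital's rule: differentiate numerator and denominator separately.
  f(x) = x^3   ⇒   f'(x) = 3·x^2
  g(x) = 2·x^3 + x^2   ⇒   g'(x) = 6·x^2 + 2·x
  lim(x→∞) f'(x)/g'(x) = lim(x→∞) (3·x^2)/(6·x^2 + 2·x)
  = 1/2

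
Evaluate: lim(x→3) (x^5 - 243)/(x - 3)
This is a standard limit.

Factor or rationalize the expression:
  lim(x→3) (x^5 - 243)/(x - 3) = 405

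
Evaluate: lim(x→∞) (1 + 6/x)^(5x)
This is an exponential indeterminate form.

For exponential indeterminate forms, take the natural log:
  Let L = lim(x→∞) (1 + 6/x)^(5x)
  Then ln(L) = lim(x→∞) [exponent × ln(base)]
  Evaluate using L'Hôpital or standard limits, then exponentiate.
  L = e^(30)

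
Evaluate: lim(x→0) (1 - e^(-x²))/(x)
This is a 0/0 indeterminate form.

Apply L'Hôpital's rule: differentiate numerator and denominator separately.
  f(x) = 1 - e^(-x^2)   ⇒   f'(x) = 2·x·e^(-x^2)
  g(x) = x   ⇒   g'(x) = 1
  lim(x→0) f'(x)/g'(x) = lim(x→0) (2·x·e^(-x^2))/(1)
  = 0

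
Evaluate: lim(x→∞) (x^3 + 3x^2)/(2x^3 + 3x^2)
This is an ∞/∞ indeterminate form.

Apply L'Hôpital's rule: differentiate numerator and denominator separately.
  f(x) = x^3 + 3·x^2   ⇒   f'(x) = 3·x^2 + 6·x
  g(x) = 2·x^3 + 3·x^2   ⇒   g'(x) = 6·x^2 + 6·x
  lim(x→∞) f'(x)/g'(x) = lim(x→∞) (3·x^2 + 6·x)/(6·x^2 + 6·x)
  = 1/2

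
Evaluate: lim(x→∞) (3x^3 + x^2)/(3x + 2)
This is an ∞/∞ indeterminate form.

Apply L'Hôpital's rule: differentiate numerator and denominator separately.
  f(x) = 3·x^3 + x^2   ⇒   f'(x) = 9·x^2 + 2·x
  g(x) = 3·x + 2   ⇒   g'(x) = 3
  lim(x→∞) f'(x)/g'(x) = lim(x→∞) (9·x^2 + 2·x)/(3)
  = ∞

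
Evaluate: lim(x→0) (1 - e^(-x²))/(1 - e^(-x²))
This is a 0/0 indeterminate form.

Apply L'Hôpital's rule: differentiate numerator and denominator separately.
  f(x) = 1 - e^(-x^2)   ⇒   f'(x) = 2·x·e^(-x^2)
  g(x) = 1 - e^(-x^2)   ⇒   g'(x) = 2·x·e^(-x^2)
  lim(x→0) f'(x)/g'(x) = lim(x→0) (2·x·e^(-x^2))/(2·x·e^(-x^2))
  = 1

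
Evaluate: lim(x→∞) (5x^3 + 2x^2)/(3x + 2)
This is an ∞/∞ indeterminate form.

Apply L'Hôpital's rule: differentiate numerator and denominator separately.
  f(x) = 5·x^3 + 2·x^2   ⇒   f'(x) = 15·x^2 + 4·x
  g(x) = 3·x + 2   ⇒   g'(x) = 3
  lim(x→∞) f'(x)/g'(x) = lim(x→∞) (15·x^2 + 4·x)/(3)
  = ∞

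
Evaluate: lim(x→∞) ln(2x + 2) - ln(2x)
This is an ∞-∞ indeterminate form.

Combine fractions or rationalize to convert ∞-∞ to 0/0 form:
  lim(x→∞) ln(2x + 2) - ln(2x) = 0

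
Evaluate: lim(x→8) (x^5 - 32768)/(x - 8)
This is a standard limit.

Factor or rationalize the expression:
  lim(x→8) (x^5 - 32768)/(x - 8) = 20480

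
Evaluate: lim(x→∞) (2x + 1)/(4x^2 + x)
This is an ∞/∞ indeterminate form.

Apply L'Hôpital's rule: differentiate numerator and denominator separately.
  f(x) = 2·x + 1   ⇒   f'(x) = 2
  g(x) = 4·x^2 + x   ⇒   g'(x) = 8·x + 1
  lim(x→∞) f'(x)/g'(x) = lim(x→∞) (2)/(8·x + 1)
  = 0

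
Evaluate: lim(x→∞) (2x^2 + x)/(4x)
This is an ∞/∞ indeterminate form.

Apply L'Hôpital's rule: differentiate numerator and denominator separately.
  f(x) = 2·x^2 + x   ⇒   f'(x) = 4·x + 1
  g(x) = 4·x   ⇒   g'(x) = 4
  lim(x→∞) f'(x)/g'(x) = lim(x→∞) (4·x + 1)/(4)
  = ∞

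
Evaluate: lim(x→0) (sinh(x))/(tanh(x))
This is a 0/0 indeterminate form.

Apply L'Hôpital's rule: differentiate numerator and denominator separately.
  f(x) = sinh(x)   ⇒   f'(x) = cosh(x)
  g(x) = tanh(x)   ⇒   g'(x) = 1 - tanh(x)^2
  lim(x→0) f'(x)/g'(x) = lim(x→0) (cosh(x))/(1 - tanh(x)^2)
  = 1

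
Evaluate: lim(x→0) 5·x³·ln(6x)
This is a 0·∞ indeterminate form.

Rewrite 0·∞ as a quotient (0/0 or ∞/∞ form), then apply L'Hôpital's rule:
  lim(x→0) 5·x³·ln(6x) = 0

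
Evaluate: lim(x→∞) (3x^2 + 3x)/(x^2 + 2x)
This is an ∞/∞ indeterminate form.

Apply L'Hôpital's rule: differentiate numerator and denominator separately.
  f(x) = 3·x^2 + 3·x   ⇒   f'(x) = 6·x + 3
  g(x) = x^2 + 2·x   ⇒   g'(x) = 2·x + 2
  lim(x→∞) f'(x)/g'(x) = lim(x→∞) (6·x + 3)/(2·x + 2)
  = 3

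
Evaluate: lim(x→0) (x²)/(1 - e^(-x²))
This is a 0/0 indeterminate form.

Apply L'Hôpital's rule: differentiate numerator and denominator separately.
  f(x) = x^2   ⇒   f'(x) = 2·x
  g(x) = 1 - e^(-x^2)   ⇒   g'(x) = 2·x·e^(-x^2)
  lim(x→0) f'(x)/g'(x) = lim(x→0) (2·x)/(2·x·e^(-x^2))
  = 1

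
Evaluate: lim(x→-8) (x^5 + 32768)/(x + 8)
This is a standard limit.

Factor or rationalize the expression:
  lim(x→-8) (x^5 + 32768)/(x + 8) = 20480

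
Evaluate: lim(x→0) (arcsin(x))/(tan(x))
This is a 0/0 indeterminate form.

Apply L'Hôpital's rule: differentiate numerator and denominator separately.
  f(x) = asin(x)   ⇒   f'(x) = 1/sqrt(1 - x^2)
  g(x) = tan(x)   ⇒   g'(x) = tan(x)^2 + 1
  lim(x→0) f'(x)/g'(x) = lim(x→0) (1/sqrt(1 - x^2))/(tan(x)^2 + 1)
  = 1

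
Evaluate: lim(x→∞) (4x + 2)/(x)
This is an ∞/∞ indeterminate form.

Apply L'Hôpital's rule: differentiate numerator and denominator separately.
  f(x) = 4·x + 2   ⇒   f'(x) = 4
  g(x) = x   ⇒   g'(x) = 1
  lim(x→∞) f'(x)/g'(x) = lim(x→∞) (4)/(1)
  = 4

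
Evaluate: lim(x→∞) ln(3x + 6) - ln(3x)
This is an ∞-∞ indeterminate form.

Combine fractions or rationalize to convert ∞-∞ to 0/0 form:
  lim(x→∞) ln(3x + 6) - ln(3x) = 0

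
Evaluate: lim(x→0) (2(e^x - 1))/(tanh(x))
This is a 0/0 indeterminate form.

Apply L'Hôpital's rule: differentiate numerator and denominator separately.
  f(x) = 2·e^(x) - 2   ⇒   f'(x) = 2·e^(x)
  g(x) = tanh(x)   ⇒   g'(x) = 1 - tanh(x)^2
  lim(x→0) f'(x)/g'(x) = lim(x→0) (2·e^(x))/(1 - tanh(x)^2)
  = 2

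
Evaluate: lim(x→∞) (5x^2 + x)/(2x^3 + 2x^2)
This is an ∞/∞ indeterminate form.

Apply L'Hôpital's rule: differentiate numerator and denominator separately.
  f(x) = 5·x^2 + x   ⇒   f'(x) = 10·x + 1
  g(x) = 2·x^3 + 2·x^2   ⇒   g'(x) = 6·x^2 + 4·x
  lim(x→∞) f'(x)/g'(x) = lim(x→∞) (10·x + 1)/(6·x^2 + 4·x)
  = 0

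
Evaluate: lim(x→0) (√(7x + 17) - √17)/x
This is a standard limit.

Factor or rationalize the expression:
  lim(x→0) (√(7x + 17) - √17)/x = 7·sqrt(17)/34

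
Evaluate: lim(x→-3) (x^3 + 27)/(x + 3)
This is a standard limit.

Factor or rationalize the expression:
  lim(x→-3) (x^3 + 27)/(x + 3) = 27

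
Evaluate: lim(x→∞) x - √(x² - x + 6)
This is an ∞-∞ indeterminate form.

Combine fractions or rationalize to convert ∞-∞ to 0/0 form:
  lim(x→∞) x - √(x² - x + 6) = 1/2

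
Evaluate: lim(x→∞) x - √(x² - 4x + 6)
This is an ∞-∞ indeterminate form.

Combine fractions or rationalize to convert ∞-∞ to 0/0 form:
  lim(x→∞) x - √(x² - 4x + 6) = 2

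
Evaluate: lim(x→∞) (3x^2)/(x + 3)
This is an ∞/∞ indeterminate form.

Apply L'Hôpital's rule: differentiate numerator and denominator separately.
  f(x) = 3·x^2   ⇒   f'(x) = 6·x
  g(x) = x + 3   ⇒   g'(x) = 1
  lim(x→∞) f'(x)/g'(x) = lim(x→∞) (6·x)/(1)
  = ∞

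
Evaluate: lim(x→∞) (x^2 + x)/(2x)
This is an ∞/∞ indeterminate form.

Apply L'Hôpital's rule: differentiate numerator and denominator separately.
  f(x) = x^2 + x   ⇒   f'(x) = 2·x + 1
  g(x) = 2·x   ⇒   g'(x) = 2
  lim(x→∞) f'(x)/g'(x) = lim(x→∞) (2·x + 1)/(2)
  = ∞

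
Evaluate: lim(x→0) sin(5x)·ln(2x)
This is a 0·∞ indeterminate form.

Rewrite 0·∞ as a quotient (0/0 or ∞/∞ form), then apply L'Hôpital's rule:
  lim(x→0) sin(5x)·ln(2x) = 0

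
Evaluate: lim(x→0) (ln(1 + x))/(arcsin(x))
This is a 0/0 indeterminate form.

Apply L'Hôpital's rule: differentiate numerator and denominator separately.
  f(x) = ln(x + 1)   ⇒   f'(x) = 1/(x + 1)
  g(x) = asin(x)   ⇒   g'(x) = 1/sqrt(1 - x^2)
  lim(x→0) f'(x)/g'(x) = lim(x→0) (1/(x + 1))/(1/sqrt(1 - x^2))
  = 1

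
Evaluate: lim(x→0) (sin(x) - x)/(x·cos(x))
This is a 0/0 indeterminate form.

Apply L'Hôpital's rule: differentiate numerator and denominator separately.
  f(x) = -x + sin(x)   ⇒   f'(x) = cos(x) - 1
  g(x) = x·cos(x)   ⇒   g'(x) = -x·sin(x) + cos(x)
  lim(x→0) f'(x)/g'(x) = lim(x→0) (cos(x) - 1)/(-x·sin(x) + cos(x))
  = 0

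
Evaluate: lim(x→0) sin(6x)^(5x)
This is an exponential indeterminate form.

For exponential indeterminate forms, take the natural log:
  Let L = lim(x→0) sin(6x)^(5x)
  Then ln(L) = lim(x→0) [exponent × ln(base)]
  Evaluate using L'Hôpital or standard limits, then exponentiate.
  L = 1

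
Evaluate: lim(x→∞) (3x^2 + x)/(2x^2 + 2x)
This is an ∞/∞ indeterminate form.

Apply L'Hôpital's rule: differentiate numerator and denominator separately.
  f(x) = 3·x^2 + x   ⇒   f'(x) = 6·x + 1
  g(x) = 2·x^2 + 2·x   ⇒   g'(x) = 4·x + 2
  lim(x→∞) f'(x)/g'(x) = lim(x→∞) (6·x + 1)/(4·x + 2)
  = 3/2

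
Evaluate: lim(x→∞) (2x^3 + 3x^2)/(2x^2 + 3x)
This is an ∞/∞ indeterminate form.

Apply L'Hôpital's rule: differentiate numerator and denominator separately.
  f(x) = 2·x^3 + 3·x^2   ⇒   f'(x) = 6·x^2 + 6·x
  g(x) = 2·x^2 + 3·x   ⇒   g'(x) = 4·x + 3
  lim(x→∞) f'(x)/g'(x) = lim(x→∞) (6·x^2 + 6·x)/(4·x + 3)
  = ∞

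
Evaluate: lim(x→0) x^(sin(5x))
This is an exponential indeterminate form.

For exponential indeterminate forms, take the natural log:
  Let L = lim(x→0) x^(sin(5x))
  Then ln(L) = lim(x→0) [exponent × ln(base)]
  Evaluate using L'Hôpital or standard limits, then exponentiate.
  L = 1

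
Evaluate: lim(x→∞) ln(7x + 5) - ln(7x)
This is an ∞-∞ indeterminate form.

Combine fractions or rationalize to convert ∞-∞ to 0/0 form:
  lim(x→∞) ln(7x + 5) - ln(7x) = 0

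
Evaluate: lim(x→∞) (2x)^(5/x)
This is an exponential indeterminate form.

For exponential indeterminate forms, take the natural log:
  Let L = lim(x→∞) (2x)^(5/x)
  Then ln(L) = lim(x→∞) [exponent × ln(base)]
  Evaluate using L'Hôpital or standard limits, then exponentiate.
  L = 1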